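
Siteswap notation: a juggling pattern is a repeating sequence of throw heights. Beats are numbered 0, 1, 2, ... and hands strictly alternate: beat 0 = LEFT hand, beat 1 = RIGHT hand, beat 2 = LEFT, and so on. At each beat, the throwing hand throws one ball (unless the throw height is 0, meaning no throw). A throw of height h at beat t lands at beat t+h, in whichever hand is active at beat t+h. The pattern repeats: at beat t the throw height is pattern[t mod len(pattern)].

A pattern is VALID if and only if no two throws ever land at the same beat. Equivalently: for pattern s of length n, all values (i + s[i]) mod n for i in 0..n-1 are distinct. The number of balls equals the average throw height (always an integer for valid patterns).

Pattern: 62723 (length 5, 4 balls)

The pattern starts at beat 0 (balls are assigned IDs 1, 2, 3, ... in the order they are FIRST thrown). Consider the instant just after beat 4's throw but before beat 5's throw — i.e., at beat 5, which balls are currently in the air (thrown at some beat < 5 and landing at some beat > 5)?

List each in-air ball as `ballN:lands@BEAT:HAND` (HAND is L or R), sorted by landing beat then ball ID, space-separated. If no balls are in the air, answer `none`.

Beat 0 (L): throw ball1 h=6 -> lands@6:L; in-air after throw: [b1@6:L]
Beat 1 (R): throw ball2 h=2 -> lands@3:R; in-air after throw: [b2@3:R b1@6:L]
Beat 2 (L): throw ball3 h=7 -> lands@9:R; in-air after throw: [b2@3:R b1@6:L b3@9:R]
Beat 3 (R): throw ball2 h=2 -> lands@5:R; in-air after throw: [b2@5:R b1@6:L b3@9:R]
Beat 4 (L): throw ball4 h=3 -> lands@7:R; in-air after throw: [b2@5:R b1@6:L b4@7:R b3@9:R]
Beat 5 (R): throw ball2 h=6 -> lands@11:R; in-air after throw: [b1@6:L b4@7:R b3@9:R b2@11:R]

Answer: ball1:lands@6:L ball4:lands@7:R ball3:lands@9:R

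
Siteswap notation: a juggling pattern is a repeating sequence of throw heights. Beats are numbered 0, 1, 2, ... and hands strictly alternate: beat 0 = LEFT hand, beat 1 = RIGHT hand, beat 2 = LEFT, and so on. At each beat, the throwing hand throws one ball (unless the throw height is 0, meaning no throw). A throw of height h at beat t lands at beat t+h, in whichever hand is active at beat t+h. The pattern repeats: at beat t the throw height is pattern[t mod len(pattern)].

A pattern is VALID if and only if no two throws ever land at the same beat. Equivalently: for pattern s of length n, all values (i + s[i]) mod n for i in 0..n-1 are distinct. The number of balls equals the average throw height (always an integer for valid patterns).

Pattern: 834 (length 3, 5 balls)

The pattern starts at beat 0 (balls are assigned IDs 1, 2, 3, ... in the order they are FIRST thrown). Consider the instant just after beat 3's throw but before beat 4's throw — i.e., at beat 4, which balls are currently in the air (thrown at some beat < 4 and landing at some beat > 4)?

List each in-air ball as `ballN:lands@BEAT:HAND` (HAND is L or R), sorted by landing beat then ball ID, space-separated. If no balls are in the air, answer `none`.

Beat 0 (L): throw ball1 h=8 -> lands@8:L; in-air after throw: [b1@8:L]
Beat 1 (R): throw ball2 h=3 -> lands@4:L; in-air after throw: [b2@4:L b1@8:L]
Beat 2 (L): throw ball3 h=4 -> lands@6:L; in-air after throw: [b2@4:L b3@6:L b1@8:L]
Beat 3 (R): throw ball4 h=8 -> lands@11:R; in-air after throw: [b2@4:L b3@6:L b1@8:L b4@11:R]
Beat 4 (L): throw ball2 h=3 -> lands@7:R; in-air after throw: [b3@6:L b2@7:R b1@8:L b4@11:R]

Answer: ball3:lands@6:L ball1:lands@8:L ball4:lands@11:R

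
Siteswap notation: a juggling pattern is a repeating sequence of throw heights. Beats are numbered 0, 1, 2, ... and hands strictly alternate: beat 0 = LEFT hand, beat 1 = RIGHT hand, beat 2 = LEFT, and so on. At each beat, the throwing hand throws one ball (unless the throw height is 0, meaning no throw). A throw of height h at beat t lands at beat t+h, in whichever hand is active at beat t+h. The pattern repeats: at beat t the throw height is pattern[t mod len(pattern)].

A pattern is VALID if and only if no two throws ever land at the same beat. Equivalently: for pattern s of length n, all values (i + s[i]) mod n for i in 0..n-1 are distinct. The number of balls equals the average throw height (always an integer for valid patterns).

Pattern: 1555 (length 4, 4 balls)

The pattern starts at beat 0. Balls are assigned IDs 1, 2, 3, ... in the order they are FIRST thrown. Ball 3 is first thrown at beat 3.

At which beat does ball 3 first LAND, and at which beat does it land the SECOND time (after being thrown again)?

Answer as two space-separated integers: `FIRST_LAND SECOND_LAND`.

Beat 0 (L): throw ball1 h=1 -> lands@1:R; in-air after throw: [b1@1:R]
Beat 1 (R): throw ball1 h=5 -> lands@6:L; in-air after throw: [b1@6:L]
Beat 2 (L): throw ball2 h=5 -> lands@7:R; in-air after throw: [b1@6:L b2@7:R]
Beat 3 (R): throw ball3 h=5 -> lands@8:L; in-air after throw: [b1@6:L b2@7:R b3@8:L]
Beat 4 (L): throw ball4 h=1 -> lands@5:R; in-air after throw: [b4@5:R b1@6:L b2@7:R b3@8:L]
Beat 5 (R): throw ball4 h=5 -> lands@10:L; in-air after throw: [b1@6:L b2@7:R b3@8:L b4@10:L]
Beat 6 (L): throw ball1 h=5 -> lands@11:R; in-air after throw: [b2@7:R b3@8:L b4@10:L b1@11:R]
Beat 7 (R): throw ball2 h=5 -> lands@12:L; in-air after throw: [b3@8:L b4@10:L b1@11:R b2@12:L]
Beat 8 (L): throw ball3 h=1 -> lands@9:R; in-air after throw: [b3@9:R b4@10:L b1@11:R b2@12:L]
Beat 9 (R): throw ball3 h=5 -> lands@14:L; in-air after throw: [b4@10:L b1@11:R b2@12:L b3@14:L]
Ball 3: thrown@3 h=5 -> first land @8; rethrown@8 h=1 -> second land @9

Answer: 8 9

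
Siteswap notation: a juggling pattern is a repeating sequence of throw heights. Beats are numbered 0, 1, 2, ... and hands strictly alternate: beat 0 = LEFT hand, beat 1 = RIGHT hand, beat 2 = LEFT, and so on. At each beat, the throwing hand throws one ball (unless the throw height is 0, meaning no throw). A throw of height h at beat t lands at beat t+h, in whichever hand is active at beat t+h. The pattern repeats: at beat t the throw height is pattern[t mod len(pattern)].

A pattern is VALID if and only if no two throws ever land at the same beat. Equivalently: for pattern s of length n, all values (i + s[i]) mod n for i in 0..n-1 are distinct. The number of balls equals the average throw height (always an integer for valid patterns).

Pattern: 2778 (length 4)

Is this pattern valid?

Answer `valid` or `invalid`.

Answer: valid

Derivation:
i=0: (i + s[i]) mod n = (0 + 2) mod 4 = 2
i=1: (i + s[i]) mod n = (1 + 7) mod 4 = 0
i=2: (i + s[i]) mod n = (2 + 7) mod 4 = 1
i=3: (i + s[i]) mod n = (3 + 8) mod 4 = 3
Residues: [2, 0, 1, 3], distinct: True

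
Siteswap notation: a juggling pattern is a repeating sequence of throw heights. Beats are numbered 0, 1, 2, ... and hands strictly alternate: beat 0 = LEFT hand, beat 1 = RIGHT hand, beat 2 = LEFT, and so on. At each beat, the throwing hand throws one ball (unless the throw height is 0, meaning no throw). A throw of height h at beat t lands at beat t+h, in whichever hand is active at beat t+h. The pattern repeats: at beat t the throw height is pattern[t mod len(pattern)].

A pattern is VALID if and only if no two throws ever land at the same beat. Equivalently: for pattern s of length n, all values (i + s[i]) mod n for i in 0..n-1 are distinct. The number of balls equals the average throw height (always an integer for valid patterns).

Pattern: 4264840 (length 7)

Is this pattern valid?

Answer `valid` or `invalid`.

i=0: (i + s[i]) mod n = (0 + 4) mod 7 = 4
i=1: (i + s[i]) mod n = (1 + 2) mod 7 = 3
i=2: (i + s[i]) mod n = (2 + 6) mod 7 = 1
i=3: (i + s[i]) mod n = (3 + 4) mod 7 = 0
i=4: (i + s[i]) mod n = (4 + 8) mod 7 = 5
i=5: (i + s[i]) mod n = (5 + 4) mod 7 = 2
i=6: (i + s[i]) mod n = (6 + 0) mod 7 = 6
Residues: [4, 3, 1, 0, 5, 2, 6], distinct: True

Answer: valid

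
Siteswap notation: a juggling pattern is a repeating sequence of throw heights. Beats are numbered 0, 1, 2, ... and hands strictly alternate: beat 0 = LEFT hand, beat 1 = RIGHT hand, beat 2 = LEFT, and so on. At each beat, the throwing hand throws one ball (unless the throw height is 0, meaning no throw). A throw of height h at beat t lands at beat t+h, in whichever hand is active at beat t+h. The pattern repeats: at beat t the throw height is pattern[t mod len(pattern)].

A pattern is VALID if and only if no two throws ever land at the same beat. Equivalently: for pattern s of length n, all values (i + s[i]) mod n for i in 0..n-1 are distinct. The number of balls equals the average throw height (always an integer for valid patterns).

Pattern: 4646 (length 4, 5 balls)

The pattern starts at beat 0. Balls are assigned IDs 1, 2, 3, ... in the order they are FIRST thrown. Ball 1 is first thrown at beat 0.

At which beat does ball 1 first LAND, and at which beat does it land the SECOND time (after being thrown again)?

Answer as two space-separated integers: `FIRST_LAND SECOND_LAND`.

Answer: 4 8

Derivation:
Beat 0 (L): throw ball1 h=4 -> lands@4:L; in-air after throw: [b1@4:L]
Beat 1 (R): throw ball2 h=6 -> lands@7:R; in-air after throw: [b1@4:L b2@7:R]
Beat 2 (L): throw ball3 h=4 -> lands@6:L; in-air after throw: [b1@4:L b3@6:L b2@7:R]
Beat 3 (R): throw ball4 h=6 -> lands@9:R; in-air after throw: [b1@4:L b3@6:L b2@7:R b4@9:R]
Beat 4 (L): throw ball1 h=4 -> lands@8:L; in-air after throw: [b3@6:L b2@7:R b1@8:L b4@9:R]
Beat 5 (R): throw ball5 h=6 -> lands@11:R; in-air after throw: [b3@6:L b2@7:R b1@8:L b4@9:R b5@11:R]
Beat 6 (L): throw ball3 h=4 -> lands@10:L; in-air after throw: [b2@7:R b1@8:L b4@9:R b3@10:L b5@11:R]
Beat 7 (R): throw ball2 h=6 -> lands@13:R; in-air after throw: [b1@8:L b4@9:R b3@10:L b5@11:R b2@13:R]
Beat 8 (L): throw ball1 h=4 -> lands@12:L; in-air after throw: [b4@9:R b3@10:L b5@11:R b1@12:L b2@13:R]
Ball 1: thrown@0 h=4 -> first land @4; rethrown@4 h=4 -> second land @8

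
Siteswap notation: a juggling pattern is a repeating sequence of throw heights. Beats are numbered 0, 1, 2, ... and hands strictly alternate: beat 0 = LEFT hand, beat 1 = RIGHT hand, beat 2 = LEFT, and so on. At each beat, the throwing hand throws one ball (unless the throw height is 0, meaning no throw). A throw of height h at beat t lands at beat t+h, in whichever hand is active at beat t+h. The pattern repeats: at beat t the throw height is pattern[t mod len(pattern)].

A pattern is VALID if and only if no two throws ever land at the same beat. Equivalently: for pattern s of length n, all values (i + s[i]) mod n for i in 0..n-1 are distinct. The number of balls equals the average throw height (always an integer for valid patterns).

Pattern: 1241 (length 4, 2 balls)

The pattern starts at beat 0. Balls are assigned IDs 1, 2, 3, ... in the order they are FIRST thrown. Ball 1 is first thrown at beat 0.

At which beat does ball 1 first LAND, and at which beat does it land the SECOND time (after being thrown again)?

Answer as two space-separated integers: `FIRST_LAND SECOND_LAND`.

Beat 0 (L): throw ball1 h=1 -> lands@1:R; in-air after throw: [b1@1:R]
Beat 1 (R): throw ball1 h=2 -> lands@3:R; in-air after throw: [b1@3:R]
Beat 2 (L): throw ball2 h=4 -> lands@6:L; in-air after throw: [b1@3:R b2@6:L]
Beat 3 (R): throw ball1 h=1 -> lands@4:L; in-air after throw: [b1@4:L b2@6:L]
Ball 1: thrown@0 h=1 -> first land @1; rethrown@1 h=2 -> second land @3

Answer: 1 3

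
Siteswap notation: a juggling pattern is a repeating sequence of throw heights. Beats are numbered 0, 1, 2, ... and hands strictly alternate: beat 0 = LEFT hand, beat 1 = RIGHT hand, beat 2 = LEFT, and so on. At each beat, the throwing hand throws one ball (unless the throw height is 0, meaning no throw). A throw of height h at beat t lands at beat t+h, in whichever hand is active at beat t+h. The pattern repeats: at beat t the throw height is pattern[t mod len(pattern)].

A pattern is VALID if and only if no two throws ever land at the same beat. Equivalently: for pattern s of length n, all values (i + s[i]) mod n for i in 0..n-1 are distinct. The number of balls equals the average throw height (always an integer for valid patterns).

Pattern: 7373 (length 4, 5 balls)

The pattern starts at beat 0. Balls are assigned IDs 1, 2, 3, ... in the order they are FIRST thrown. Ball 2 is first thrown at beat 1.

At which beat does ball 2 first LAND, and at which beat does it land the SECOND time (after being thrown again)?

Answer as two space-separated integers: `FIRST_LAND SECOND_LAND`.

Beat 0 (L): throw ball1 h=7 -> lands@7:R; in-air after throw: [b1@7:R]
Beat 1 (R): throw ball2 h=3 -> lands@4:L; in-air after throw: [b2@4:L b1@7:R]
Beat 2 (L): throw ball3 h=7 -> lands@9:R; in-air after throw: [b2@4:L b1@7:R b3@9:R]
Beat 3 (R): throw ball4 h=3 -> lands@6:L; in-air after throw: [b2@4:L b4@6:L b1@7:R b3@9:R]
Beat 4 (L): throw ball2 h=7 -> lands@11:R; in-air after throw: [b4@6:L b1@7:R b3@9:R b2@11:R]
Beat 5 (R): throw ball5 h=3 -> lands@8:L; in-air after throw: [b4@6:L b1@7:R b5@8:L b3@9:R b2@11:R]
Beat 6 (L): throw ball4 h=7 -> lands@13:R; in-air after throw: [b1@7:R b5@8:L b3@9:R b2@11:R b4@13:R]
Beat 7 (R): throw ball1 h=3 -> lands@10:L; in-air after throw: [b5@8:L b3@9:R b1@10:L b2@11:R b4@13:R]
Beat 8 (L): throw ball5 h=7 -> lands@15:R; in-air after throw: [b3@9:R b1@10:L b2@11:R b4@13:R b5@15:R]
Beat 9 (R): throw ball3 h=3 -> lands@12:L; in-air after throw: [b1@10:L b2@11:R b3@12:L b4@13:R b5@15:R]
Beat 10 (L): throw ball1 h=7 -> lands@17:R; in-air after throw: [b2@11:R b3@12:L b4@13:R b5@15:R b1@17:R]
Beat 11 (R): throw ball2 h=3 -> lands@14:L; in-air after throw: [b3@12:L b4@13:R b2@14:L b5@15:R b1@17:R]
Ball 2: thrown@1 h=3 -> first land @4; rethrown@4 h=7 -> second land @11

Answer: 4 11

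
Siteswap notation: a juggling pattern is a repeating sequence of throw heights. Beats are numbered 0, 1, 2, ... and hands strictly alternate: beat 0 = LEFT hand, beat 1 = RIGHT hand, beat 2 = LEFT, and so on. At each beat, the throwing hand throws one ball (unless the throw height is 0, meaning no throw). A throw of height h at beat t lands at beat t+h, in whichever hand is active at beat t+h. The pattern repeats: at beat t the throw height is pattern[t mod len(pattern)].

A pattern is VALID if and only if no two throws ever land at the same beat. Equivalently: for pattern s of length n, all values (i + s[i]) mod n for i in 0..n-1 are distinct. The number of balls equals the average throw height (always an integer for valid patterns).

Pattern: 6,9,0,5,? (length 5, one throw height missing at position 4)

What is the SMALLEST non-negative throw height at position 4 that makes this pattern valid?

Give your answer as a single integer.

Answer: 0

Derivation:
i=0: (0 + 6) mod 5 = 1
i=1: (1 + 9) mod 5 = 0
i=2: (2 + 0) mod 5 = 2
i=3: (3 + 5) mod 5 = 3
i=4: s[i]=? (unknown)
Known residues: [0, 1, 2, 3]; need a permutation of 0..4, so missing residue r = 4
Need (4 + s) mod 5 = 4; smallest s = (4 - 4) mod 5 = 0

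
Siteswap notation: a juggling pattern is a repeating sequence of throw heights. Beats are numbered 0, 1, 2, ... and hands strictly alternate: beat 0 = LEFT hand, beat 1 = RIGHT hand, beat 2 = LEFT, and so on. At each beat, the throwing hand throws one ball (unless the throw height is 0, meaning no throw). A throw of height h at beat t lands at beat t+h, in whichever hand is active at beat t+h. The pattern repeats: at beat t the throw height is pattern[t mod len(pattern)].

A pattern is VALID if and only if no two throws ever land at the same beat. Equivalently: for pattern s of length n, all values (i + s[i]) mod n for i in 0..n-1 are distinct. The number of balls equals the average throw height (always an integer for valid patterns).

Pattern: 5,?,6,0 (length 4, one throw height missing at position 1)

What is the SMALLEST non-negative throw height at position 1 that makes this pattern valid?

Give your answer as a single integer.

Answer: 1

Derivation:
i=0: (0 + 5) mod 4 = 1
i=1: s[i]=? (unknown)
i=2: (2 + 6) mod 4 = 0
i=3: (3 + 0) mod 4 = 3
Known residues: [0, 1, 3]; need a permutation of 0..3, so missing residue r = 2
Need (1 + s) mod 4 = 2; smallest s = (2 - 1) mod 4 = 1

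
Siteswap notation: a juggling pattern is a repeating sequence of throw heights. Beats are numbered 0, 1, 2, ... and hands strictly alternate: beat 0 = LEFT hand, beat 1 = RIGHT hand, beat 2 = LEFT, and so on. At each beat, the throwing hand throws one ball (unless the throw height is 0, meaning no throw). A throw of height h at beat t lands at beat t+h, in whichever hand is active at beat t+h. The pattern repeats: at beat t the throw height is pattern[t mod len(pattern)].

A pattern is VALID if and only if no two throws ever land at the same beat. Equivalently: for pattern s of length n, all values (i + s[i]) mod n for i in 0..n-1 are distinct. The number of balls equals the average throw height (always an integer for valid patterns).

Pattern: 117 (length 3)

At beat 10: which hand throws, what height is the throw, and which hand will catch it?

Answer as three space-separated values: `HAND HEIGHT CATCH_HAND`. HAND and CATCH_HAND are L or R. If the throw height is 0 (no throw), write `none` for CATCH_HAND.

Beat 10: 10 mod 2 = 0, so hand = L
Throw height = pattern[10 mod 3] = pattern[1] = 1
Lands at beat 10+1=11, 11 mod 2 = 1, so catch hand = R

Answer: L 1 R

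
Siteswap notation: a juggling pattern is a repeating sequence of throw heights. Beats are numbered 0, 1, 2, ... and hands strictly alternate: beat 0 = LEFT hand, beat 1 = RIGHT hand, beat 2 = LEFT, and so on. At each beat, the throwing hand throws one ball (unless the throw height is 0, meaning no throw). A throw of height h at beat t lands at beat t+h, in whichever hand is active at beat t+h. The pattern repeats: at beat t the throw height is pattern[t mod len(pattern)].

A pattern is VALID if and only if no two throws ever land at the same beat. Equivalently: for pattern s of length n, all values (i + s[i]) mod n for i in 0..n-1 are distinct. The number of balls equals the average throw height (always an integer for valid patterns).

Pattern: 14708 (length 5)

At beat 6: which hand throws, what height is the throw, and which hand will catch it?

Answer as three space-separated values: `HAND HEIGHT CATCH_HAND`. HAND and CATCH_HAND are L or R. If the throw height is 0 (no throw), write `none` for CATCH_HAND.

Answer: L 4 L

Derivation:
Beat 6: 6 mod 2 = 0, so hand = L
Throw height = pattern[6 mod 5] = pattern[1] = 4
Lands at beat 6+4=10, 10 mod 2 = 0, so catch hand = L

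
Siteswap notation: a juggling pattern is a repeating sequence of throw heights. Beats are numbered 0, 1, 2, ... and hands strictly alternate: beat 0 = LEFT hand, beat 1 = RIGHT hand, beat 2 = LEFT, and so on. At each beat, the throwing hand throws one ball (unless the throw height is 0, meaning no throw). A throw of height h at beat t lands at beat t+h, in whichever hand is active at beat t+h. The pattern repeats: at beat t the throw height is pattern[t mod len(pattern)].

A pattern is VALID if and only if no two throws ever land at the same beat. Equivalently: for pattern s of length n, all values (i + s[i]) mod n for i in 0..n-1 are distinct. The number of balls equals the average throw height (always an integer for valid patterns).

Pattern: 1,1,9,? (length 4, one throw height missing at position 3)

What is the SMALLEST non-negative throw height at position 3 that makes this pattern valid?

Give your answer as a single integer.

Answer: 1

Derivation:
i=0: (0 + 1) mod 4 = 1
i=1: (1 + 1) mod 4 = 2
i=2: (2 + 9) mod 4 = 3
i=3: s[i]=? (unknown)
Known residues: [1, 2, 3]; need a permutation of 0..3, so missing residue r = 0
Need (3 + s) mod 4 = 0; smallest s = (0 - 3) mod 4 = 1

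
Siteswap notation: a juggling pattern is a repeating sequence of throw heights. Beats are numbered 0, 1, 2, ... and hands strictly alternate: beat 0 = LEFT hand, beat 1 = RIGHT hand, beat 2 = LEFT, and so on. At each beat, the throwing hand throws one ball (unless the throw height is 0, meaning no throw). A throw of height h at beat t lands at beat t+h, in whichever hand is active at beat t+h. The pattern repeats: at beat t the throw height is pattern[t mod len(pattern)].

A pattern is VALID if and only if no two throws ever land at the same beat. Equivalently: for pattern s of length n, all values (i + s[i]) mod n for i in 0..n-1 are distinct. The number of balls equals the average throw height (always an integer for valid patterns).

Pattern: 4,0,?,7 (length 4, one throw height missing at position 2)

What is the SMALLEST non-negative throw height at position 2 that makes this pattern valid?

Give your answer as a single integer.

i=0: (0 + 4) mod 4 = 0
i=1: (1 + 0) mod 4 = 1
i=2: s[i]=? (unknown)
i=3: (3 + 7) mod 4 = 2
Known residues: [0, 1, 2]; need a permutation of 0..3, so missing residue r = 3
Need (2 + s) mod 4 = 3; smallest s = (3 - 2) mod 4 = 1

Answer: 1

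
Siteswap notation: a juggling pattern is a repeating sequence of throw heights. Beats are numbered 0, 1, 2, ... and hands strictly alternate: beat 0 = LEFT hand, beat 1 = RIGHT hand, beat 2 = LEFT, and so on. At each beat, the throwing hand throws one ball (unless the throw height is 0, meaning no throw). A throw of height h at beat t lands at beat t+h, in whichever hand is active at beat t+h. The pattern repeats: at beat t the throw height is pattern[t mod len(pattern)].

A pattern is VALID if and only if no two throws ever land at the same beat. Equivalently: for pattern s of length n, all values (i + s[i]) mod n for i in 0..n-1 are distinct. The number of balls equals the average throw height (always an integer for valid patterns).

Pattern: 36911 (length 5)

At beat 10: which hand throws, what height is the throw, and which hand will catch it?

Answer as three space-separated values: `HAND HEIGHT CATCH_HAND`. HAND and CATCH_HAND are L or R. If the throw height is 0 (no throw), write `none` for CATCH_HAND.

Beat 10: 10 mod 2 = 0, so hand = L
Throw height = pattern[10 mod 5] = pattern[0] = 3
Lands at beat 10+3=13, 13 mod 2 = 1, so catch hand = R

Answer: L 3 R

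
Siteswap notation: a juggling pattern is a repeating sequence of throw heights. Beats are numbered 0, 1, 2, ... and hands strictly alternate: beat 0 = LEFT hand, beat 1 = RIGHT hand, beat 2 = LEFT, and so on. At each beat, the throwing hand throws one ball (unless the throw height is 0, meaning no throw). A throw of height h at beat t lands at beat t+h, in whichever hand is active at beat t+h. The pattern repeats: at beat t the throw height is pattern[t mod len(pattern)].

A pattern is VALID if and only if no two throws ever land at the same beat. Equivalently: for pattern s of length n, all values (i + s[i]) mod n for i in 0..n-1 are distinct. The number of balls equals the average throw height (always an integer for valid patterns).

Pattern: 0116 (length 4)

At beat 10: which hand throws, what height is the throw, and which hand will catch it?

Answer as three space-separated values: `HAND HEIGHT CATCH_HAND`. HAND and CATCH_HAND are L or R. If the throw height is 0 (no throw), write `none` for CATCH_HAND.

Beat 10: 10 mod 2 = 0, so hand = L
Throw height = pattern[10 mod 4] = pattern[2] = 1
Lands at beat 10+1=11, 11 mod 2 = 1, so catch hand = R

Answer: L 1 R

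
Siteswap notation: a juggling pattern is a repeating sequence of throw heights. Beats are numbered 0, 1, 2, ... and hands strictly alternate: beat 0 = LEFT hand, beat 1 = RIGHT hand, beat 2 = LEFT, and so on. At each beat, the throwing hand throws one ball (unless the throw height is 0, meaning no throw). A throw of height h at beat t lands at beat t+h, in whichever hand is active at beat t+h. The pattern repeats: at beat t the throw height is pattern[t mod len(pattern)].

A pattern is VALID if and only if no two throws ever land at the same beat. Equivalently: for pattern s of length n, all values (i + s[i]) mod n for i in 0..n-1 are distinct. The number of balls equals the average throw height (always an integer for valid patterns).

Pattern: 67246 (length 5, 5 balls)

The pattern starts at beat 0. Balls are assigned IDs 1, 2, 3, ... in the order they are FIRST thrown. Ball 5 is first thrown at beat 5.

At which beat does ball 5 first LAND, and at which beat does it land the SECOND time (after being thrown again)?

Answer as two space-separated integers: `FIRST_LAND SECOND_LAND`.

Beat 0 (L): throw ball1 h=6 -> lands@6:L; in-air after throw: [b1@6:L]
Beat 1 (R): throw ball2 h=7 -> lands@8:L; in-air after throw: [b1@6:L b2@8:L]
Beat 2 (L): throw ball3 h=2 -> lands@4:L; in-air after throw: [b3@4:L b1@6:L b2@8:L]
Beat 3 (R): throw ball4 h=4 -> lands@7:R; in-air after throw: [b3@4:L b1@6:L b4@7:R b2@8:L]
Beat 4 (L): throw ball3 h=6 -> lands@10:L; in-air after throw: [b1@6:L b4@7:R b2@8:L b3@10:L]
Beat 5 (R): throw ball5 h=6 -> lands@11:R; in-air after throw: [b1@6:L b4@7:R b2@8:L b3@10:L b5@11:R]
Beat 6 (L): throw ball1 h=7 -> lands@13:R; in-air after throw: [b4@7:R b2@8:L b3@10:L b5@11:R b1@13:R]
Beat 7 (R): throw ball4 h=2 -> lands@9:R; in-air after throw: [b2@8:L b4@9:R b3@10:L b5@11:R b1@13:R]
Beat 8 (L): throw ball2 h=4 -> lands@12:L; in-air after throw: [b4@9:R b3@10:L b5@11:R b2@12:L b1@13:R]
Beat 9 (R): throw ball4 h=6 -> lands@15:R; in-air after throw: [b3@10:L b5@11:R b2@12:L b1@13:R b4@15:R]
Beat 10 (L): throw ball3 h=6 -> lands@16:L; in-air after throw: [b5@11:R b2@12:L b1@13:R b4@15:R b3@16:L]
Beat 11 (R): throw ball5 h=7 -> lands@18:L; in-air after throw: [b2@12:L b1@13:R b4@15:R b3@16:L b5@18:L]
Beat 12 (L): throw ball2 h=2 -> lands@14:L; in-air after throw: [b1@13:R b2@14:L b4@15:R b3@16:L b5@18:L]
Beat 13 (R): throw ball1 h=4 -> lands@17:R; in-air after throw: [b2@14:L b4@15:R b3@16:L b1@17:R b5@18:L]
Beat 14 (L): throw ball2 h=6 -> lands@20:L; in-air after throw: [b4@15:R b3@16:L b1@17:R b5@18:L b2@20:L]
Beat 15 (R): throw ball4 h=6 -> lands@21:R; in-air after throw: [b3@16:L b1@17:R b5@18:L b2@20:L b4@21:R]
Beat 16 (L): throw ball3 h=7 -> lands@23:R; in-air after throw: [b1@17:R b5@18:L b2@20:L b4@21:R b3@23:R]
Beat 17 (R): throw ball1 h=2 -> lands@19:R; in-air after throw: [b5@18:L b1@19:R b2@20:L b4@21:R b3@23:R]
Beat 18 (L): throw ball5 h=4 -> lands@22:L; in-air after throw: [b1@19:R b2@20:L b4@21:R b5@22:L b3@23:R]
Ball 5: thrown@5 h=6 -> first land @11; rethrown@11 h=7 -> second land @18

Answer: 11 18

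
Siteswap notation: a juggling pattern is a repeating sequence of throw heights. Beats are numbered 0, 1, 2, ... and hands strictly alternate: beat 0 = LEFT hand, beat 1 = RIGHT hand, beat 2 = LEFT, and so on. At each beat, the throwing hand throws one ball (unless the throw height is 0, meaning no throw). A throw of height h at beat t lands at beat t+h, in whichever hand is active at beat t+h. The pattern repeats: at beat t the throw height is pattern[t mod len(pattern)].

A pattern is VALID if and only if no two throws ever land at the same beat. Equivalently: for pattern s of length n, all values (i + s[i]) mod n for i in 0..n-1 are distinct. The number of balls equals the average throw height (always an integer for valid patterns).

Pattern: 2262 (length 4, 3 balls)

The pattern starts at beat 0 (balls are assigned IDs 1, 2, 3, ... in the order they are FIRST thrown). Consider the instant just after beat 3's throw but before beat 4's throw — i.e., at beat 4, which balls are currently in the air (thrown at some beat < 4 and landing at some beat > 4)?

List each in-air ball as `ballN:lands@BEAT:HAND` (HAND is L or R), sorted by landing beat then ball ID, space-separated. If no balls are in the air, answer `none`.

Answer: ball2:lands@5:R ball1:lands@8:L

Derivation:
Beat 0 (L): throw ball1 h=2 -> lands@2:L; in-air after throw: [b1@2:L]
Beat 1 (R): throw ball2 h=2 -> lands@3:R; in-air after throw: [b1@2:L b2@3:R]
Beat 2 (L): throw ball1 h=6 -> lands@8:L; in-air after throw: [b2@3:R b1@8:L]
Beat 3 (R): throw ball2 h=2 -> lands@5:R; in-air after throw: [b2@5:R b1@8:L]
Beat 4 (L): throw ball3 h=2 -> lands@6:L; in-air after throw: [b2@5:R b3@6:L b1@8:L]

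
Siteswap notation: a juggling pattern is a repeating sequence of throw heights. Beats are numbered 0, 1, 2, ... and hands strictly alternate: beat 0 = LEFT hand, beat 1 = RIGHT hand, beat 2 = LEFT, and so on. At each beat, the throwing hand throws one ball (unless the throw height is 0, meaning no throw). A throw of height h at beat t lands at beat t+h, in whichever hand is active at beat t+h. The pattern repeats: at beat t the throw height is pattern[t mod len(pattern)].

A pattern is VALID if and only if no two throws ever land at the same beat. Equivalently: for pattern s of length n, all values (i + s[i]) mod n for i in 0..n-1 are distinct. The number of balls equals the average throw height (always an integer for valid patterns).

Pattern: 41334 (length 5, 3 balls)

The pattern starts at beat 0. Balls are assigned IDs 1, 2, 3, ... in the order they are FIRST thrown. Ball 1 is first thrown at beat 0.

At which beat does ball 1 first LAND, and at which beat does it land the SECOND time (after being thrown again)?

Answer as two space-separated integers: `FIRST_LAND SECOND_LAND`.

Answer: 4 8

Derivation:
Beat 0 (L): throw ball1 h=4 -> lands@4:L; in-air after throw: [b1@4:L]
Beat 1 (R): throw ball2 h=1 -> lands@2:L; in-air after throw: [b2@2:L b1@4:L]
Beat 2 (L): throw ball2 h=3 -> lands@5:R; in-air after throw: [b1@4:L b2@5:R]
Beat 3 (R): throw ball3 h=3 -> lands@6:L; in-air after throw: [b1@4:L b2@5:R b3@6:L]
Beat 4 (L): throw ball1 h=4 -> lands@8:L; in-air after throw: [b2@5:R b3@6:L b1@8:L]
Beat 5 (R): throw ball2 h=4 -> lands@9:R; in-air after throw: [b3@6:L b1@8:L b2@9:R]
Beat 6 (L): throw ball3 h=1 -> lands@7:R; in-air after throw: [b3@7:R b1@8:L b2@9:R]
Beat 7 (R): throw ball3 h=3 -> lands@10:L; in-air after throw: [b1@8:L b2@9:R b3@10:L]
Beat 8 (L): throw ball1 h=3 -> lands@11:R; in-air after throw: [b2@9:R b3@10:L b1@11:R]
Ball 1: thrown@0 h=4 -> first land @4; rethrown@4 h=4 -> second land @8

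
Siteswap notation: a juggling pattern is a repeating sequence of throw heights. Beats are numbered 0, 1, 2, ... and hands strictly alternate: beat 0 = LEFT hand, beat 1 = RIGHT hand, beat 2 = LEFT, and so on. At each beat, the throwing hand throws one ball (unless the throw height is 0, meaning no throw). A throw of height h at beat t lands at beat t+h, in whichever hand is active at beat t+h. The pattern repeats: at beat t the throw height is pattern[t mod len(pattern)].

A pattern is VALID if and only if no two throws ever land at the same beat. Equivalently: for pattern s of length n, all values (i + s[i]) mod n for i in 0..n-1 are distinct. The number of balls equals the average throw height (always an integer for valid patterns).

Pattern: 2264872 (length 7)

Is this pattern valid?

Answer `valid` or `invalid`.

i=0: (i + s[i]) mod n = (0 + 2) mod 7 = 2
i=1: (i + s[i]) mod n = (1 + 2) mod 7 = 3
i=2: (i + s[i]) mod n = (2 + 6) mod 7 = 1
i=3: (i + s[i]) mod n = (3 + 4) mod 7 = 0
i=4: (i + s[i]) mod n = (4 + 8) mod 7 = 5
i=5: (i + s[i]) mod n = (5 + 7) mod 7 = 5
i=6: (i + s[i]) mod n = (6 + 2) mod 7 = 1
Residues: [2, 3, 1, 0, 5, 5, 1], distinct: False

Answer: invalid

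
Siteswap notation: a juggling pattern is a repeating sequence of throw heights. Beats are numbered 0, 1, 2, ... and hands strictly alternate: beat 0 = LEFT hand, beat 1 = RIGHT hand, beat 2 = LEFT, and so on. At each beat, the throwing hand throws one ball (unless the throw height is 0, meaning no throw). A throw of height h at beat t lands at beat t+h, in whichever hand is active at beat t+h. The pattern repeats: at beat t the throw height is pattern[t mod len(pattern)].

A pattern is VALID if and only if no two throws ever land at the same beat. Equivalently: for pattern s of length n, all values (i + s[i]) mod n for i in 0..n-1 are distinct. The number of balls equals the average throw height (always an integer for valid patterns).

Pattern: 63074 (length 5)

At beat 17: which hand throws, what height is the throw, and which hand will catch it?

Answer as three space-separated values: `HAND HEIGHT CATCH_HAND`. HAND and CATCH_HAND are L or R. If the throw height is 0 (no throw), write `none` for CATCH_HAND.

Answer: R 0 none

Derivation:
Beat 17: 17 mod 2 = 1, so hand = R
Throw height = pattern[17 mod 5] = pattern[2] = 0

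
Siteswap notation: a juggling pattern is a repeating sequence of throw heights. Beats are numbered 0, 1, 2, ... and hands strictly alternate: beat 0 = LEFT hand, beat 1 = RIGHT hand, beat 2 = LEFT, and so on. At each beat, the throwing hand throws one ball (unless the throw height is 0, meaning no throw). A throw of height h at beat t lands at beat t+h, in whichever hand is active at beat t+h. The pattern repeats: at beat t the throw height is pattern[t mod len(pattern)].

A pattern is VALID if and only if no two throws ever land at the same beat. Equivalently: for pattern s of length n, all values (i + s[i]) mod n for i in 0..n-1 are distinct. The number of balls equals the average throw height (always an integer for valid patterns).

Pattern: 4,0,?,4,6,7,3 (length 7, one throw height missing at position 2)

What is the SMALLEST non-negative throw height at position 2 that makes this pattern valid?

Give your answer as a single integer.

Answer: 4

Derivation:
i=0: (0 + 4) mod 7 = 4
i=1: (1 + 0) mod 7 = 1
i=2: s[i]=? (unknown)
i=3: (3 + 4) mod 7 = 0
i=4: (4 + 6) mod 7 = 3
i=5: (5 + 7) mod 7 = 5
i=6: (6 + 3) mod 7 = 2
Known residues: [0, 1, 2, 3, 4, 5]; need a permutation of 0..6, so missing residue r = 6
Need (2 + s) mod 7 = 6; smallest s = (6 - 2) mod 7 = 4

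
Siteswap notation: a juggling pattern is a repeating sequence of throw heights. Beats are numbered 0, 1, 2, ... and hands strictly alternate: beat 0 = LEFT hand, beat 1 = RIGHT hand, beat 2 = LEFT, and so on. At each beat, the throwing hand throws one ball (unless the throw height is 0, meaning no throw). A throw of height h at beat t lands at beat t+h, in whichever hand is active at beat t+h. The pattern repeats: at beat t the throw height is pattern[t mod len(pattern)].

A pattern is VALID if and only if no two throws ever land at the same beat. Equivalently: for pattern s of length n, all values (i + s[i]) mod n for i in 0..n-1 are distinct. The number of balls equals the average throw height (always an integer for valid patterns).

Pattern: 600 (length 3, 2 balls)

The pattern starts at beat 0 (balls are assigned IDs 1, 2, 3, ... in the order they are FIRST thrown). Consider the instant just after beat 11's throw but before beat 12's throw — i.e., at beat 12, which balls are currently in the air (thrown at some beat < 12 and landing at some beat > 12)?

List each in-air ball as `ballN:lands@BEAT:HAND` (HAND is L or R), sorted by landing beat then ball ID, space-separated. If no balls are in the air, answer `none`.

Beat 0 (L): throw ball1 h=6 -> lands@6:L; in-air after throw: [b1@6:L]
Beat 3 (R): throw ball2 h=6 -> lands@9:R; in-air after throw: [b1@6:L b2@9:R]
Beat 6 (L): throw ball1 h=6 -> lands@12:L; in-air after throw: [b2@9:R b1@12:L]
Beat 9 (R): throw ball2 h=6 -> lands@15:R; in-air after throw: [b1@12:L b2@15:R]
Beat 12 (L): throw ball1 h=6 -> lands@18:L; in-air after throw: [b2@15:R b1@18:L]

Answer: ball2:lands@15:R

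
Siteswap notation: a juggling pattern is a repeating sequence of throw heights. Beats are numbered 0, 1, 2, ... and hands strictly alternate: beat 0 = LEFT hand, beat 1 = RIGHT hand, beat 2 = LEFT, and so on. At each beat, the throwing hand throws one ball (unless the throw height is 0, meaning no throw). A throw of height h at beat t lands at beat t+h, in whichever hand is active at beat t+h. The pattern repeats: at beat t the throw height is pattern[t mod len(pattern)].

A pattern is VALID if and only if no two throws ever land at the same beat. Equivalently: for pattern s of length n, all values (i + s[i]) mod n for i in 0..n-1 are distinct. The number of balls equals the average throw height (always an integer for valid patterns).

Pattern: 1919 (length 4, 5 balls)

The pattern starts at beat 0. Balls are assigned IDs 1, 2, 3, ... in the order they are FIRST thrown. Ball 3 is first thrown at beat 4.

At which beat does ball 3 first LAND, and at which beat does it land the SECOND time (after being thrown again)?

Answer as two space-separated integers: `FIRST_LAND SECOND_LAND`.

Answer: 5 14

Derivation:
Beat 0 (L): throw ball1 h=1 -> lands@1:R; in-air after throw: [b1@1:R]
Beat 1 (R): throw ball1 h=9 -> lands@10:L; in-air after throw: [b1@10:L]
Beat 2 (L): throw ball2 h=1 -> lands@3:R; in-air after throw: [b2@3:R b1@10:L]
Beat 3 (R): throw ball2 h=9 -> lands@12:L; in-air after throw: [b1@10:L b2@12:L]
Beat 4 (L): throw ball3 h=1 -> lands@5:R; in-air after throw: [b3@5:R b1@10:L b2@12:L]
Beat 5 (R): throw ball3 h=9 -> lands@14:L; in-air after throw: [b1@10:L b2@12:L b3@14:L]
Beat 6 (L): throw ball4 h=1 -> lands@7:R; in-air after throw: [b4@7:R b1@10:L b2@12:L b3@14:L]
Beat 7 (R): throw ball4 h=9 -> lands@16:L; in-air after throw: [b1@10:L b2@12:L b3@14:L b4@16:L]
Beat 8 (L): throw ball5 h=1 -> lands@9:R; in-air after throw: [b5@9:R b1@10:L b2@12:L b3@14:L b4@16:L]
Beat 9 (R): throw ball5 h=9 -> lands@18:L; in-air after throw: [b1@10:L b2@12:L b3@14:L b4@16:L b5@18:L]
Beat 10 (L): throw ball1 h=1 -> lands@11:R; in-air after throw: [b1@11:R b2@12:L b3@14:L b4@16:L b5@18:L]
Beat 11 (R): throw ball1 h=9 -> lands@20:L; in-air after throw: [b2@12:L b3@14:L b4@16:L b5@18:L b1@20:L]
Beat 12 (L): throw ball2 h=1 -> lands@13:R; in-air after throw: [b2@13:R b3@14:L b4@16:L b5@18:L b1@20:L]
Beat 13 (R): throw ball2 h=9 -> lands@22:L; in-air after throw: [b3@14:L b4@16:L b5@18:L b1@20:L b2@22:L]
Beat 14 (L): throw ball3 h=1 -> lands@15:R; in-air after throw: [b3@15:R b4@16:L b5@18:L b1@20:L b2@22:L]
Ball 3: thrown@4 h=1 -> first land @5; rethrown@5 h=9 -> second land @14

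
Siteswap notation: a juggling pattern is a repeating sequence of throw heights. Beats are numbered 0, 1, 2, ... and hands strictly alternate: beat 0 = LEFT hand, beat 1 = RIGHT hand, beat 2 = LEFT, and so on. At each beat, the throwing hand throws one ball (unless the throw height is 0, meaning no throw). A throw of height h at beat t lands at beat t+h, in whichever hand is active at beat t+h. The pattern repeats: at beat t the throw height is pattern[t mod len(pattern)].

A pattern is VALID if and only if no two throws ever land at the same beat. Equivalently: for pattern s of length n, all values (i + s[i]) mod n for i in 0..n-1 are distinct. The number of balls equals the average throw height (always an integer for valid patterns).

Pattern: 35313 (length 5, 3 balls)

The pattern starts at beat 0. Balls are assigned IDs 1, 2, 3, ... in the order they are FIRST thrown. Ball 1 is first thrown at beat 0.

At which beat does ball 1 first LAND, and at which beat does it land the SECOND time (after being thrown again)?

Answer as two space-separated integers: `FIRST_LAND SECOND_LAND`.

Beat 0 (L): throw ball1 h=3 -> lands@3:R; in-air after throw: [b1@3:R]
Beat 1 (R): throw ball2 h=5 -> lands@6:L; in-air after throw: [b1@3:R b2@6:L]
Beat 2 (L): throw ball3 h=3 -> lands@5:R; in-air after throw: [b1@3:R b3@5:R b2@6:L]
Beat 3 (R): throw ball1 h=1 -> lands@4:L; in-air after throw: [b1@4:L b3@5:R b2@6:L]
Beat 4 (L): throw ball1 h=3 -> lands@7:R; in-air after throw: [b3@5:R b2@6:L b1@7:R]
Ball 1: thrown@0 h=3 -> first land @3; rethrown@3 h=1 -> second land @4

Answer: 3 4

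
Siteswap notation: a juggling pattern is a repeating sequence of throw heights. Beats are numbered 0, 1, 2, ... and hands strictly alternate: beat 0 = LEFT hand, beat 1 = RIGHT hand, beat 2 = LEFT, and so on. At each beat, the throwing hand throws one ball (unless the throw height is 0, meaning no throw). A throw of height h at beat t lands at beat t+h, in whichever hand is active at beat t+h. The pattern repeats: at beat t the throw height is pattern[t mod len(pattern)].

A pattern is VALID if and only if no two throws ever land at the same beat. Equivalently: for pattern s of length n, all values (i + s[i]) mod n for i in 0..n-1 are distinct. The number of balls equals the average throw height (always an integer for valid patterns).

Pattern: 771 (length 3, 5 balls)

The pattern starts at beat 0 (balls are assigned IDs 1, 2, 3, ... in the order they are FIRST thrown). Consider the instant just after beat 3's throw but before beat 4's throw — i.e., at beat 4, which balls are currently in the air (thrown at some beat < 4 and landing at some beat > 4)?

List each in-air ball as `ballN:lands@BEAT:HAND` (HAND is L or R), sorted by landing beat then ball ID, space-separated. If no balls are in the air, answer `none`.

Answer: ball1:lands@7:R ball2:lands@8:L ball3:lands@10:L

Derivation:
Beat 0 (L): throw ball1 h=7 -> lands@7:R; in-air after throw: [b1@7:R]
Beat 1 (R): throw ball2 h=7 -> lands@8:L; in-air after throw: [b1@7:R b2@8:L]
Beat 2 (L): throw ball3 h=1 -> lands@3:R; in-air after throw: [b3@3:R b1@7:R b2@8:L]
Beat 3 (R): throw ball3 h=7 -> lands@10:L; in-air after throw: [b1@7:R b2@8:L b3@10:L]
Beat 4 (L): throw ball4 h=7 -> lands@11:R; in-air after throw: [b1@7:R b2@8:L b3@10:L b4@11:R]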